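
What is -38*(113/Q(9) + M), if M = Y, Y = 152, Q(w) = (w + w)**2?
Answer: -937859/162 ≈ -5789.3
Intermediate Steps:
Q(w) = 4*w**2 (Q(w) = (2*w)**2 = 4*w**2)
M = 152
-38*(113/Q(9) + M) = -38*(113/((4*9**2)) + 152) = -38*(113/((4*81)) + 152) = -38*(113/324 + 152) = -38*49361/324 = -937859/162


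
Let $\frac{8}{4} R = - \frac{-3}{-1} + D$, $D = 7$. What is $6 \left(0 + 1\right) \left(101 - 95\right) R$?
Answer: $72$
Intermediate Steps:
$R = 2$ ($R = \frac{- \frac{-3}{-1} + 7}{2} = \frac{- \left(-3\right) \left(-1\right) + 7}{2} = \frac{\left(-1\right) 3 + 7}{2} = \frac{-3 + 7}{2} = \frac{1}{2} \cdot 4 = 2$)
$6 \left(0 + 1\right) \left(101 - 95\right) R = 6 \left(0 + 1\right) \left(101 - 95\right) 2 = 6 \cdot 1 \cdot 6 \cdot 2 = 6 \cdot 12 = 72$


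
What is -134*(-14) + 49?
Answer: 1925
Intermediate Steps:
-134*(-14) + 49 = 1876 + 49 = 1925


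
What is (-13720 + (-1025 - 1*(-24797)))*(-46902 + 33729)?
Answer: -132414996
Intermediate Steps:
(-13720 + (-1025 - 1*(-24797)))*(-46902 + 33729) = (-13720 + (-1025 + 24797))*(-13173) = (-13720 + 23772)*(-13173) = 10052*(-13173) = -132414996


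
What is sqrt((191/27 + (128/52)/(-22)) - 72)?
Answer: I*sqrt(107726619)/1287 ≈ 8.0646*I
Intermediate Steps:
sqrt((191/27 + (128/52)/(-22)) - 72) = sqrt((191*(1/27) + (128*(1/52))*(-1/22)) - 72) = sqrt((191/27 + (32/13)*(-1/22)) - 72) = sqrt((191/27 - 16/143) - 72) = sqrt(26881/3861 - 72) = sqrt(-251111/3861) = I*sqrt(107726619)/1287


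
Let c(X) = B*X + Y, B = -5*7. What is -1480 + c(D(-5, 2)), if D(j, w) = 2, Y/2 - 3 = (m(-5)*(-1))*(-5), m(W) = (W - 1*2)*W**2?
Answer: -3294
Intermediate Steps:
m(W) = W**2*(-2 + W) (m(W) = (W - 2)*W**2 = (-2 + W)*W**2 = W**2*(-2 + W))
Y = -1744 (Y = 6 + 2*((((-5)**2*(-2 - 5))*(-1))*(-5)) = 6 + 2*(((25*(-7))*(-1))*(-5)) = 6 + 2*(-175*(-1)*(-5)) = 6 + 2*(175*(-5)) = 6 + 2*(-875) = 6 - 1750 = -1744)
B = -35
c(X) = -1744 - 35*X (c(X) = -35*X - 1744 = -1744 - 35*X)
-1480 + c(D(-5, 2)) = -1480 + (-1744 - 35*2) = -1480 + (-1744 - 70) = -1480 - 1814 = -3294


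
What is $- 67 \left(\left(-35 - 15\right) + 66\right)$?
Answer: $-1072$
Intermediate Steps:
$- 67 \left(\left(-35 - 15\right) + 66\right) = - 67 \left(-50 + 66\right) = \left(-67\right) 16 = -1072$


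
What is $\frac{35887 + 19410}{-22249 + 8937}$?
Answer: $- \frac{55297}{13312} \approx -4.1539$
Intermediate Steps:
$\frac{35887 + 19410}{-22249 + 8937} = \frac{55297}{-13312} = 55297 \left(- \frac{1}{13312}\right) = - \frac{55297}{13312}$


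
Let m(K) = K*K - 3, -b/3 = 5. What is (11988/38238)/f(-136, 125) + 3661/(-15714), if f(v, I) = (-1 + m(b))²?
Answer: -1139504983501/4891197671802 ≈ -0.23297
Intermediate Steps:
b = -15 (b = -3*5 = -15)
m(K) = -3 + K² (m(K) = K² - 3 = -3 + K²)
f(v, I) = 48841 (f(v, I) = (-1 + (-3 + (-15)²))² = (-1 + (-3 + 225))² = (-1 + 222)² = 221² = 48841)
(11988/38238)/f(-136, 125) + 3661/(-15714) = (11988/38238)/48841 + 3661/(-15714) = (11988*(1/38238))*(1/48841) + 3661*(-1/15714) = (1998/6373)*(1/48841) - 3661/15714 = 1998/311263693 - 3661/15714 = -1139504983501/4891197671802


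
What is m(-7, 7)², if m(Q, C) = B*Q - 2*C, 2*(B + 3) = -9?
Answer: 5929/4 ≈ 1482.3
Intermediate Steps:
B = -15/2 (B = -3 + (½)*(-9) = -3 - 9/2 = -15/2 ≈ -7.5000)
m(Q, C) = -2*C - 15*Q/2 (m(Q, C) = -15*Q/2 - 2*C = -2*C - 15*Q/2)
m(-7, 7)² = (-2*7 - 15/2*(-7))² = (-14 + 105/2)² = (77/2)² = 5929/4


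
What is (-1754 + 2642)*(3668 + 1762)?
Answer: 4821840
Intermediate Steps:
(-1754 + 2642)*(3668 + 1762) = 888*5430 = 4821840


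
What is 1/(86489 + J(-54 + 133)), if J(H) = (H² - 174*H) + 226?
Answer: 1/79210 ≈ 1.2625e-5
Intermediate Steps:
J(H) = 226 + H² - 174*H
1/(86489 + J(-54 + 133)) = 1/(86489 + (226 + (-54 + 133)² - 174*(-54 + 133))) = 1/(86489 + (226 + 79² - 174*79)) = 1/(86489 + (226 + 6241 - 13746)) = 1/(86489 - 7279) = 1/79210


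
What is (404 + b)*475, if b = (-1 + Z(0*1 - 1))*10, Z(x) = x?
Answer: 182400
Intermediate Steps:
b = -20 (b = (-1 + (0*1 - 1))*10 = (-1 + (0 - 1))*10 = (-1 - 1)*10 = -2*10 = -20)
(404 + b)*475 = (404 - 20)*475 = 384*475 = 182400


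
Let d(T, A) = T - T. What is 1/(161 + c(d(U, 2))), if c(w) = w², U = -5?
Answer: 1/161 ≈ 0.0062112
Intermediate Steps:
d(T, A) = 0
1/(161 + c(d(U, 2))) = 1/(161 + 0²) = 1/(161 + 0) = 1/161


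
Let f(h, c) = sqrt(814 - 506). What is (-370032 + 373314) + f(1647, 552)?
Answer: 3282 + 2*sqrt(77) ≈ 3299.6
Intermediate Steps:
f(h, c) = 2*sqrt(77) (f(h, c) = sqrt(308) = 2*sqrt(77))
(-370032 + 373314) + f(1647, 552) = (-370032 + 373314) + 2*sqrt(77) = 3282 + 2*sqrt(77)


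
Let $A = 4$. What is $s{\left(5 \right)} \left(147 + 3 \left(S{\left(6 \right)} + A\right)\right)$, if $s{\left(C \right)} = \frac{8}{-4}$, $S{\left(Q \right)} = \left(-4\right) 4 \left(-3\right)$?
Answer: $-606$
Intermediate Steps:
$S{\left(Q \right)} = 48$ ($S{\left(Q \right)} = \left(-16\right) \left(-3\right) = 48$)
$s{\left(C \right)} = -2$ ($s{\left(C \right)} = 8 \left(- \frac{1}{4}\right) = -2$)
$s{\left(5 \right)} \left(147 + 3 \left(S{\left(6 \right)} + A\right)\right) = - 2 \left(147 + 3 \left(48 + 4\right)\right) = - 2 \left(147 + 3 \cdot 52\right) = - 2 \left(147 + 156\right) = \left(-2\right) 303 = -606$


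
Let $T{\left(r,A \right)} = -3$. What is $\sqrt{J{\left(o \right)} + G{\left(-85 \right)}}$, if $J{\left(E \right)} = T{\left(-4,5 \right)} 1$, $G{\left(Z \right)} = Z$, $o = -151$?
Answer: $2 i \sqrt{22} \approx 9.3808 i$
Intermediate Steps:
$J{\left(E \right)} = -3$ ($J{\left(E \right)} = \left(-3\right) 1 = -3$)
$\sqrt{J{\left(o \right)} + G{\left(-85 \right)}} = \sqrt{-3 - 85} = \sqrt{-88} = 2 i \sqrt{22}$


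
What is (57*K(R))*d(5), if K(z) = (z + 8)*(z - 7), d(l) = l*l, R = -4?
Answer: -62700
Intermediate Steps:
d(l) = l²
K(z) = (-7 + z)*(8 + z) (K(z) = (8 + z)*(-7 + z) = (-7 + z)*(8 + z))
(57*K(R))*d(5) = (57*(-56 - 4 + (-4)²))*5² = (57*(-56 - 4 + 16))*25 = (57*(-44))*25 = -2508*25 = -62700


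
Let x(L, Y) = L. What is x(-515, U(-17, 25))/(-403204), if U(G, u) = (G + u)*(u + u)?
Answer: 515/403204 ≈ 0.0012773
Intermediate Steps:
U(G, u) = 2*u*(G + u) (U(G, u) = (G + u)*(2*u) = 2*u*(G + u))
x(-515, U(-17, 25))/(-403204) = -515/(-403204) = -515*(-1/403204) = 515/403204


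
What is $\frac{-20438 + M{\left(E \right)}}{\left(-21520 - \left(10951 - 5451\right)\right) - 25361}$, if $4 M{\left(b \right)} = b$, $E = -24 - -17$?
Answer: $\frac{81759}{209524} \approx 0.39021$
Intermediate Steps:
$E = -7$ ($E = -24 + 17 = -7$)
$M{\left(b \right)} = \frac{b}{4}$
$\frac{-20438 + M{\left(E \right)}}{\left(-21520 - \left(10951 - 5451\right)\right) - 25361} = \frac{-20438 + \frac{1}{4} \left(-7\right)}{\left(-21520 - \left(10951 - 5451\right)\right) - 25361} = \frac{-20438 - \frac{7}{4}}{\left(-21520 - 5500\right) - 25361} = - \frac{81759}{4 \left(\left(-21520 - 5500\right) - 25361\right)} = - \frac{81759}{4 \left(-27020 - 25361\right)} = - \frac{81759}{4 \left(-52381\right)} = \left(- \frac{81759}{4}\right) \left(- \frac{1}{52381}\right) = \frac{81759}{209524}$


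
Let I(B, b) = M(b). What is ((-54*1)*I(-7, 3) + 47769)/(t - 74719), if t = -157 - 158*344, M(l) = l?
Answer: -15869/43076 ≈ -0.36840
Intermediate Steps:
I(B, b) = b
t = -54509 (t = -157 - 54352 = -54509)
((-54*1)*I(-7, 3) + 47769)/(t - 74719) = (-54*1*3 + 47769)/(-54509 - 74719) = (-54*3 + 47769)/(-129228) = (-162 + 47769)*(-1/129228) = 47607*(-1/129228) = -15869/43076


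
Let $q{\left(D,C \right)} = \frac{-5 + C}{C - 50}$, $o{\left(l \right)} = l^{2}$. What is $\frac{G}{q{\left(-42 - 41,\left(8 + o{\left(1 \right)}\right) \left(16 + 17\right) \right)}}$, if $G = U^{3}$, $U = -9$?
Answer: $- \frac{180063}{292} \approx -616.65$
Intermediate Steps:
$G = -729$ ($G = \left(-9\right)^{3} = -729$)
$q{\left(D,C \right)} = \frac{-5 + C}{-50 + C}$
$\frac{G}{q{\left(-42 - 41,\left(8 + o{\left(1 \right)}\right) \left(16 + 17\right) \right)}} = - \frac{729}{\frac{1}{-50 + \left(8 + 1^{2}\right) \left(16 + 17\right)} \left(-5 + \left(8 + 1^{2}\right) \left(16 + 17\right)\right)} = - \frac{729}{\frac{1}{-50 + \left(8 + 1\right) 33} \left(-5 + \left(8 + 1\right) 33\right)} = - \frac{729}{\frac{1}{-50 + 9 \cdot 33} \left(-5 + 9 \cdot 33\right)} = - \frac{729}{\frac{1}{-50 + 297} \left(-5 + 297\right)} = - \frac{729}{\frac{1}{247} \cdot 292} = - \frac{729}{\frac{292}{247}} = \left(-729\right) \frac{247}{292} = - \frac{180063}{292}$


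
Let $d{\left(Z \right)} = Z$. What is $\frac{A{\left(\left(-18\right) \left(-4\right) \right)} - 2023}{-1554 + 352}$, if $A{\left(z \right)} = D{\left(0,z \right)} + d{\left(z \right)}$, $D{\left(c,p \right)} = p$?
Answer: $\frac{1879}{1202} \approx 1.5632$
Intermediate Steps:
$A{\left(z \right)} = 2 z$ ($A{\left(z \right)} = z + z = 2 z$)
$\frac{A{\left(\left(-18\right) \left(-4\right) \right)} - 2023}{-1554 + 352} = \frac{2 \left(\left(-18\right) \left(-4\right)\right) - 2023}{-1554 + 352} = \frac{2 \cdot 72 - 2023}{-1202} = \left(144 - 2023\right) \left(- \frac{1}{1202}\right) = \left(-1879\right) \left(- \frac{1}{1202}\right) = \frac{1879}{1202}$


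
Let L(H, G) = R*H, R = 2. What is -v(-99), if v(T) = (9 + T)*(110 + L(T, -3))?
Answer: -7920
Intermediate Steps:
L(H, G) = 2*H
v(T) = (9 + T)*(110 + 2*T)
-v(-99) = -(990 + 2*(-99)² + 128*(-99)) = -(990 + 2*9801 - 12672) = -(990 + 19602 - 12672) = -1*7920 = -7920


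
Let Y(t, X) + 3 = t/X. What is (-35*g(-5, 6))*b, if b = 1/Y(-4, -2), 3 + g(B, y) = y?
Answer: 105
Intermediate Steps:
Y(t, X) = -3 + t/X
g(B, y) = -3 + y
b = -1 (b = 1/(-3 - 4/(-2)) = 1/(-3 - 4*(-½)) = 1/(-3 + 2) = 1/(-1) = -1)
(-35*g(-5, 6))*b = -35*(-3 + 6)*(-1) = -35*3*(-1) = -105*(-1) = 105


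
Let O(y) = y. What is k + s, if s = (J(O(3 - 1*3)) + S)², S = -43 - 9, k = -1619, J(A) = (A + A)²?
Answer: 1085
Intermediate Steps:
J(A) = 4*A² (J(A) = (2*A)² = 4*A²)
S = -52
s = 2704 (s = (4*(3 - 1*3)² - 52)² = (4*(3 - 3)² - 52)² = (4*0² - 52)² = (4*0 - 52)² = (0 - 52)² = (-52)² = 2704)
k + s = -1619 + 2704 = 1085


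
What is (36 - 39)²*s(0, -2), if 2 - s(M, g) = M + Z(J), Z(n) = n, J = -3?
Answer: 45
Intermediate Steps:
s(M, g) = 5 - M (s(M, g) = 2 - (M - 3) = 2 - (-3 + M) = 2 + (3 - M) = 5 - M)
(36 - 39)²*s(0, -2) = (36 - 39)²*(5 - 1*0) = (-3)²*(5 + 0) = 9*5 = 45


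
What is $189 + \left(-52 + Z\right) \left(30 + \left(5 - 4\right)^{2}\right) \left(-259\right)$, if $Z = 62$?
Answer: $-80101$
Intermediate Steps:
$189 + \left(-52 + Z\right) \left(30 + \left(5 - 4\right)^{2}\right) \left(-259\right) = 189 + \left(-52 + 62\right) \left(30 + \left(5 - 4\right)^{2}\right) \left(-259\right) = 189 + 10 \left(30 + 1^{2}\right) \left(-259\right) = 189 + 10 \left(30 + 1\right) \left(-259\right) = 189 + 10 \cdot 31 \left(-259\right) = 189 + 310 \left(-259\right) = 189 - 80290 = -80101$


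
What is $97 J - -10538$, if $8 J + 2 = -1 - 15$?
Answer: $\frac{41279}{4} \approx 10320.0$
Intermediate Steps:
$J = - \frac{9}{4}$ ($J = - \frac{1}{4} + \frac{-1 - 15}{8} = - \frac{1}{4} + \frac{1}{8} \left(-16\right) = - \frac{1}{4} - 2 = - \frac{9}{4} \approx -2.25$)
$97 J - -10538 = 97 \left(- \frac{9}{4}\right) - -10538 = - \frac{873}{4} + \left(-12573 + 23111\right) = - \frac{873}{4} + 10538 = \frac{41279}{4}$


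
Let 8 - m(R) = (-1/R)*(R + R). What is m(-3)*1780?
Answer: 17800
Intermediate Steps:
m(R) = 10 (m(R) = 8 - (-1/R)*(R + R) = 8 - (-1/R)*2*R = 8 - 1*(-2) = 8 + 2 = 10)
m(-3)*1780 = 10*1780 = 17800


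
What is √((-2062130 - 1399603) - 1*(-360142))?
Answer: I*√3101591 ≈ 1761.1*I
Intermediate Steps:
√((-2062130 - 1399603) - 1*(-360142)) = √(-3461733 + 360142) = √(-3101591) = I*√3101591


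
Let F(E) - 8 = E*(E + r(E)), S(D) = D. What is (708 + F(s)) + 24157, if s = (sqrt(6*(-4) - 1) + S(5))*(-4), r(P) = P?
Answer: 24873 + 1600*I ≈ 24873.0 + 1600.0*I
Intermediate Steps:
s = -20 - 20*I (s = (sqrt(6*(-4) - 1) + 5)*(-4) = (sqrt(-24 - 1) + 5)*(-4) = (sqrt(-25) + 5)*(-4) = (5*I + 5)*(-4) = (5 + 5*I)*(-4) = -20 - 20*I ≈ -20.0 - 20.0*I)
F(E) = 8 + 2*E**2 (F(E) = 8 + E*(E + E) = 8 + E*(2*E) = 8 + 2*E**2)
(708 + F(s)) + 24157 = (708 + (8 + 2*(-20 - 20*I)**2)) + 24157 = (716 + 2*(-20 - 20*I)**2) + 24157 = 24873 + 2*(-20 - 20*I)**2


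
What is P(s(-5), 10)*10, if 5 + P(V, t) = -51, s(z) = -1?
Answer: -560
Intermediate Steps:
P(V, t) = -56 (P(V, t) = -5 - 51 = -56)
P(s(-5), 10)*10 = -56*10 = -560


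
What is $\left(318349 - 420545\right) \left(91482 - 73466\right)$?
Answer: $-1841163136$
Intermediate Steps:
$\left(318349 - 420545\right) \left(91482 - 73466\right) = \left(-102196\right) 18016 = -1841163136$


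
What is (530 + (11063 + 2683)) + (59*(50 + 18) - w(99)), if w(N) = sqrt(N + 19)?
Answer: 18288 - sqrt(118) ≈ 18277.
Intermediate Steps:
w(N) = sqrt(19 + N)
(530 + (11063 + 2683)) + (59*(50 + 18) - w(99)) = (530 + (11063 + 2683)) + (59*(50 + 18) - sqrt(19 + 99)) = (530 + 13746) + (59*68 - sqrt(118)) = 14276 + (4012 - sqrt(118)) = 18288 - sqrt(118)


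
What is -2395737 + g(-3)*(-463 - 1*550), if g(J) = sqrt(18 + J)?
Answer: -2395737 - 1013*sqrt(15) ≈ -2.3997e+6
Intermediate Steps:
-2395737 + g(-3)*(-463 - 1*550) = -2395737 + sqrt(18 - 3)*(-463 - 1*550) = -2395737 + sqrt(15)*(-463 - 550) = -2395737 + sqrt(15)*(-1013) = -2395737 - 1013*sqrt(15)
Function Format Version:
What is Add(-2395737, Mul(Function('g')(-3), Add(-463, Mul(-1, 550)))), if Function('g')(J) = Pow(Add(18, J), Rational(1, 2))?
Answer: Add(-2395737, Mul(-1013, Pow(15, Rational(1, 2)))) ≈ -2.3997e+6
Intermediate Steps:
Add(-2395737, Mul(Function('g')(-3), Add(-463, Mul(-1, 550)))) = Add(-2395737, Mul(Pow(Add(18, -3), Rational(1, 2)), Add(-463, Mul(-1, 550)))) = Add(-2395737, Mul(Pow(15, Rational(1, 2)), Add(-463, -550))) = Add(-2395737, Mul(Pow(15, Rational(1, 2)), -1013)) = Add(-2395737, Mul(-1013, Pow(15, Rational(1, 2))))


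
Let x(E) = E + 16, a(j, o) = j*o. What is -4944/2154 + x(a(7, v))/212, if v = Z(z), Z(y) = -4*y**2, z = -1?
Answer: -44749/19027 ≈ -2.3519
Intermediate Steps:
v = -4 (v = -4*(-1)**2 = -4*1 = -4)
x(E) = 16 + E
-4944/2154 + x(a(7, v))/212 = -4944/2154 + (16 + 7*(-4))/212 = -4944*1/2154 + (16 - 28)*(1/212) = -824/359 - 12*1/212 = -824/359 - 3/53 = -44749/19027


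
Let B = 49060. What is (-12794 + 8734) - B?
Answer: -53120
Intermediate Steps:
(-12794 + 8734) - B = (-12794 + 8734) - 1*49060 = -4060 - 49060 = -53120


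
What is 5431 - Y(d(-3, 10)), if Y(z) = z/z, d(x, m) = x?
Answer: 5430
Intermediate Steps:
Y(z) = 1
5431 - Y(d(-3, 10)) = 5431 - 1*1 = 5431 - 1 = 5430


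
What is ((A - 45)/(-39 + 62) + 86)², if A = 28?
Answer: 3845521/529 ≈ 7269.4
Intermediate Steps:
((A - 45)/(-39 + 62) + 86)² = ((28 - 45)/(-39 + 62) + 86)² = (-17/23 + 86)² = (1961/23)² = 3845521/529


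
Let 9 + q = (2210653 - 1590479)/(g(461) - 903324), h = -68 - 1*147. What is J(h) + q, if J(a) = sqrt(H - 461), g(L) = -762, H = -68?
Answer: -4378474/452043 + 23*I ≈ -9.686 + 23.0*I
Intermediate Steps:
h = -215 (h = -68 - 147 = -215)
J(a) = 23*I (J(a) = sqrt(-68 - 461) = sqrt(-529) = 23*I)
q = -4378474/452043 (q = -9 + (2210653 - 1590479)/(-762 - 903324) = -9 + 620174/(-904086) = -9 + 620174*(-1/904086) = -9 - 310087/452043 = -4378474/452043 ≈ -9.6860)
J(h) + q = 23*I - 4378474/452043 = -4378474/452043 + 23*I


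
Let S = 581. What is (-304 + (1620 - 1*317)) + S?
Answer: 1580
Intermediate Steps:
(-304 + (1620 - 1*317)) + S = (-304 + (1620 - 1*317)) + 581 = (-304 + (1620 - 317)) + 581 = (-304 + 1303) + 581 = 999 + 581 = 1580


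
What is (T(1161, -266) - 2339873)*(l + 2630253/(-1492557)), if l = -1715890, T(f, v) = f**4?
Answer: -1551057434791514426149248/497519 ≈ -3.1176e+18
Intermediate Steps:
(T(1161, -266) - 2339873)*(l + 2630253/(-1492557)) = (1161**4 - 2339873)*(-1715890 + 2630253/(-1492557)) = (1816891022241 - 2339873)*(-1715890 + 2630253*(-1/1492557)) = 1816888682368*(-1715890 - 876751/497519) = 1816888682368*(-853688753661/497519) = -1551057434791514426149248/497519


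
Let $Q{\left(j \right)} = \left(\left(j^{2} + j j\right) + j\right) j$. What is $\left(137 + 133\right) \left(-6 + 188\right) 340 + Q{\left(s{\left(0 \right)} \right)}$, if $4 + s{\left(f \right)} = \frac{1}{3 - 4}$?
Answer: $16707375$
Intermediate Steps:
$s{\left(f \right)} = -5$ ($s{\left(f \right)} = -4 + \frac{1}{3 - 4} = -4 + \frac{1}{-1} = -4 - 1 = -5$)
$Q{\left(j \right)} = j \left(j + 2 j^{2}\right)$ ($Q{\left(j \right)} = \left(\left(j^{2} + j^{2}\right) + j\right) j = \left(2 j^{2} + j\right) j = \left(j + 2 j^{2}\right) j = j \left(j + 2 j^{2}\right)$)
$\left(137 + 133\right) \left(-6 + 188\right) 340 + Q{\left(s{\left(0 \right)} \right)} = \left(137 + 133\right) \left(-6 + 188\right) 340 + \left(-5\right)^{2} \left(1 + 2 \left(-5\right)\right) = 270 \cdot 182 \cdot 340 + 25 \left(1 - 10\right) = 49140 \cdot 340 + 25 \left(-9\right) = 16707600 - 225 = 16707375$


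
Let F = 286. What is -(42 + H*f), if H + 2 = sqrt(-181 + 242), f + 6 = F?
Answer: 518 - 280*sqrt(61) ≈ -1668.9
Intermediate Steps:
f = 280 (f = -6 + 286 = 280)
H = -2 + sqrt(61) (H = -2 + sqrt(-181 + 242) = -2 + sqrt(61) ≈ 5.8102)
-(42 + H*f) = -(42 + (-2 + sqrt(61))*280) = -(42 + (-560 + 280*sqrt(61))) = -(-518 + 280*sqrt(61)) = 518 - 280*sqrt(61)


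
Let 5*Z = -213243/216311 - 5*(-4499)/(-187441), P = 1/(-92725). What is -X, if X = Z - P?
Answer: 831450438817709/3759586137751475 ≈ 0.22115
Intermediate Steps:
P = -1/92725 ≈ -1.0785e-5
Z = -44836397108/202727750755 (Z = (-213243/216311 - 5*(-4499)/(-187441))/5 = (-213243*1/216311 + 22495*(-1/187441))/5 = (-213243/216311 - 22495/187441)/5 = (1/5)*(-44836397108/40545550151) = -44836397108/202727750755 ≈ -0.22117)
X = -831450438817709/3759586137751475 (X = -44836397108/202727750755 - 1*(-1/92725) = -44836397108/202727750755 + 1/92725 = -831450438817709/3759586137751475 ≈ -0.22115)
-X = -1*(-831450438817709/3759586137751475) = 831450438817709/3759586137751475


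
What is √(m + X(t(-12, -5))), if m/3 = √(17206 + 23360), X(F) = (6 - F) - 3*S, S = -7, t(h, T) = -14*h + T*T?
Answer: √(-166 + 3*√40566) ≈ 20.934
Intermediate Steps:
t(h, T) = T² - 14*h (t(h, T) = -14*h + T² = T² - 14*h)
X(F) = 27 - F (X(F) = (6 - F) - 3*(-7) = (6 - F) + 21 = 27 - F)
m = 3*√40566 (m = 3*√(17206 + 23360) = 3*√40566 ≈ 604.23)
√(m + X(t(-12, -5))) = √(3*√40566 + (27 - ((-5)² - 14*(-12)))) = √(3*√40566 + (27 - (25 + 168))) = √(3*√40566 + (27 - 1*193)) = √(3*√40566 + (27 - 193)) = √(3*√40566 - 166) = √(-166 + 3*√40566)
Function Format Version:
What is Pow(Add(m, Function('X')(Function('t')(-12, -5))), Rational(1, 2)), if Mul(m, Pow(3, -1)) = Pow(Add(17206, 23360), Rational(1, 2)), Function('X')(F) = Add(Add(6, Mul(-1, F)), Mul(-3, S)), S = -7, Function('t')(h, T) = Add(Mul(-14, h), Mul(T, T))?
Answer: Pow(Add(-166, Mul(3, Pow(40566, Rational(1, 2)))), Rational(1, 2)) ≈ 20.934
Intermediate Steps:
Function('t')(h, T) = Add(Pow(T, 2), Mul(-14, h)) (Function('t')(h, T) = Add(Mul(-14, h), Pow(T, 2)) = Add(Pow(T, 2), Mul(-14, h)))
Function('X')(F) = Add(27, Mul(-1, F)) (Function('X')(F) = Add(Add(6, Mul(-1, F)), Mul(-3, -7)) = Add(Add(6, Mul(-1, F)), 21) = Add(27, Mul(-1, F)))
m = Mul(3, Pow(40566, Rational(1, 2))) (m = Mul(3, Pow(Add(17206, 23360), Rational(1, 2))) = Mul(3, Pow(40566, Rational(1, 2))) ≈ 604.23)
Pow(Add(m, Function('X')(Function('t')(-12, -5))), Rational(1, 2)) = Pow(Add(Mul(3, Pow(40566, Rational(1, 2))), Add(27, Mul(-1, Add(Pow(-5, 2), Mul(-14, -12))))), Rational(1, 2)) = Pow(Add(Mul(3, Pow(40566, Rational(1, 2))), Add(27, Mul(-1, Add(25, 168)))), Rational(1, 2)) = Pow(Add(Mul(3, Pow(40566, Rational(1, 2))), Add(27, Mul(-1, 193))), Rational(1, 2)) = Pow(Add(Mul(3, Pow(40566, Rational(1, 2))), Add(27, -193)), Rational(1, 2)) = Pow(Add(Mul(3, Pow(40566, Rational(1, 2))), -166), Rational(1, 2)) = Pow(Add(-166, Mul(3, Pow(40566, Rational(1, 2)))), Rational(1, 2))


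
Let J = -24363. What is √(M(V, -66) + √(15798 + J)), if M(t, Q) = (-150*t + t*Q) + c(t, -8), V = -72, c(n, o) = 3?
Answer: √(15555 + I*√8565) ≈ 124.72 + 0.371*I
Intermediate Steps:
M(t, Q) = 3 - 150*t + Q*t (M(t, Q) = (-150*t + t*Q) + 3 = (-150*t + Q*t) + 3 = 3 - 150*t + Q*t)
√(M(V, -66) + √(15798 + J)) = √((3 - 150*(-72) - 66*(-72)) + √(15798 - 24363)) = √((3 + 10800 + 4752) + √(-8565)) = √(15555 + I*√8565)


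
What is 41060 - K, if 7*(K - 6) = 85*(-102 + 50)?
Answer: 291798/7 ≈ 41685.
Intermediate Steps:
K = -4378/7 (K = 6 + (85*(-102 + 50))/7 = 6 + (85*(-52))/7 = 6 + (⅐)*(-4420) = 6 - 4420/7 = -4378/7 ≈ -625.43)
41060 - K = 41060 - 1*(-4378/7) = 41060 + 4378/7 = 291798/7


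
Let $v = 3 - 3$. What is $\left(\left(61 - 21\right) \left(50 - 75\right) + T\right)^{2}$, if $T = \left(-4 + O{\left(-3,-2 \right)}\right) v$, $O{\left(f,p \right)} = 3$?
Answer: $1000000$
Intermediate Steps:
$v = 0$ ($v = 3 - 3 = 0$)
$T = 0$ ($T = \left(-4 + 3\right) 0 = \left(-1\right) 0 = 0$)
$\left(\left(61 - 21\right) \left(50 - 75\right) + T\right)^{2} = \left(\left(61 - 21\right) \left(50 - 75\right) + 0\right)^{2} = \left(40 \left(-25\right) + 0\right)^{2} = \left(-1000 + 0\right)^{2} = \left(-1000\right)^{2} = 1000000$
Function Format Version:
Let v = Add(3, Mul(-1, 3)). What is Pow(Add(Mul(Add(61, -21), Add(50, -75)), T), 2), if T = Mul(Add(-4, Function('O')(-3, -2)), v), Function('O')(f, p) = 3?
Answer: 1000000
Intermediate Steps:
v = 0 (v = Add(3, -3) = 0)
T = 0 (T = Mul(Add(-4, 3), 0) = Mul(-1, 0) = 0)
Pow(Add(Mul(Add(61, -21), Add(50, -75)), T), 2) = Pow(Add(Mul(Add(61, -21), Add(50, -75)), 0), 2) = Pow(Add(Mul(40, -25), 0), 2) = Pow(Add(-1000, 0), 2) = Pow(-1000, 2) = 1000000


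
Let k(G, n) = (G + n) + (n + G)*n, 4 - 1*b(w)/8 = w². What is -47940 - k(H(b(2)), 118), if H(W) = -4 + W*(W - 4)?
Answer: -61506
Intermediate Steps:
b(w) = 32 - 8*w²
H(W) = -4 + W*(-4 + W)
k(G, n) = G + n + n*(G + n) (k(G, n) = (G + n) + (G + n)*n = (G + n) + n*(G + n) = G + n + n*(G + n))
-47940 - k(H(b(2)), 118) = -47940 - ((-4 + (32 - 8*2²)² - 4*(32 - 8*2²)) + 118 + 118² + (-4 + (32 - 8*2²)² - 4*(32 - 8*2²))*118) = -47940 - ((-4 + (32 - 8*4)² - 4*(32 - 8*4)) + 118 + 13924 + (-4 + (32 - 8*4)² - 4*(32 - 8*4))*118) = -47940 - ((-4 + (32 - 32)² - 4*(32 - 32)) + 118 + 13924 + (-4 + (32 - 32)² - 4*(32 - 32))*118) = -47940 - ((-4 + 0² - 4*0) + 118 + 13924 + (-4 + 0² - 4*0)*118) = -47940 - ((-4 + 0 + 0) + 118 + 13924 + (-4 + 0 + 0)*118) = -47940 - (-4 + 118 + 13924 - 4*118) = -47940 - (-4 + 118 + 13924 - 472) = -47940 - 1*13566 = -47940 - 13566 = -61506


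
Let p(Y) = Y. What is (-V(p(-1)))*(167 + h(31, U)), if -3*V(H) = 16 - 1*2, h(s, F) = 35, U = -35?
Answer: 2828/3 ≈ 942.67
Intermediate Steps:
V(H) = -14/3 (V(H) = -(16 - 1*2)/3 = -(16 - 2)/3 = -1/3*14 = -14/3)
(-V(p(-1)))*(167 + h(31, U)) = (-1*(-14/3))*(167 + 35) = (14/3)*202 = 2828/3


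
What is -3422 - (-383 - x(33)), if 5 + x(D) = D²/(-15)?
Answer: -15583/5 ≈ -3116.6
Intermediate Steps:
x(D) = -5 - D²/15 (x(D) = -5 + D²/(-15) = -5 + D²*(-1/15) = -5 - D²/15)
-3422 - (-383 - x(33)) = -3422 - (-383 - (-5 - 1/15*33²)) = -3422 - (-383 - (-5 - 1/15*1089)) = -3422 - (-383 - (-5 - 363/5)) = -3422 - (-383 - 1*(-388/5)) = -3422 - (-383 + 388/5) = -3422 - 1*(-1527/5) = -3422 + 1527/5 = -15583/5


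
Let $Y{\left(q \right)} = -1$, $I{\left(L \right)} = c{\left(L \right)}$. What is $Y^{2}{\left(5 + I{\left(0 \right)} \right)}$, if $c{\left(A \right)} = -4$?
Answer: $1$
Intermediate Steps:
$I{\left(L \right)} = -4$
$Y^{2}{\left(5 + I{\left(0 \right)} \right)} = \left(-1\right)^{2} = 1$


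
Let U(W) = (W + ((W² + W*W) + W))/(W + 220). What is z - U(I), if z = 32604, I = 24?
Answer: 1988544/61 ≈ 32599.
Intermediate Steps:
U(W) = (2*W + 2*W²)/(220 + W) (U(W) = (W + ((W² + W²) + W))/(220 + W) = (W + (2*W² + W))/(220 + W) = (W + (W + 2*W²))/(220 + W) = (2*W + 2*W²)/(220 + W))
z - U(I) = 32604 - 2*24*(1 + 24)/(220 + 24) = 32604 - 2*24*25/244 = 32604 - 1*300/61 = 32604 - 300/61 = 1988544/61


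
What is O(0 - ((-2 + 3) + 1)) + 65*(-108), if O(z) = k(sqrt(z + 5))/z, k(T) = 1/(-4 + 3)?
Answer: -14039/2 ≈ -7019.5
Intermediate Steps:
k(T) = -1 (k(T) = 1/(-1) = -1)
O(z) = -1/z
O(0 - ((-2 + 3) + 1)) + 65*(-108) = -1/(0 - ((-2 + 3) + 1)) + 65*(-108) = -1/(0 - (1 + 1)) - 7020 = -1/(0 - 1*2) - 7020 = -1/(0 - 2) - 7020 = -1/(-2) - 7020 = -1*(-1/2) - 7020 = 1/2 - 7020 = -14039/2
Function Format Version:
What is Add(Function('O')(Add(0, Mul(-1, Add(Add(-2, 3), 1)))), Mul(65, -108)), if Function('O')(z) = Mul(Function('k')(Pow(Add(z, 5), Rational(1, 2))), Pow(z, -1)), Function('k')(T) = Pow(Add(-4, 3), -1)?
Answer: Rational(-14039, 2) ≈ -7019.5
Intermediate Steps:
Function('k')(T) = -1 (Function('k')(T) = Pow(-1, -1) = -1)
Function('O')(z) = Mul(-1, Pow(z, -1))
Add(Function('O')(Add(0, Mul(-1, Add(Add(-2, 3), 1)))), Mul(65, -108)) = Add(Mul(-1, Pow(Add(0, Mul(-1, Add(Add(-2, 3), 1))), -1)), Mul(65, -108)) = Add(Mul(-1, Pow(Add(0, Mul(-1, Add(1, 1))), -1)), -7020) = Add(Mul(-1, Pow(Add(0, Mul(-1, 2)), -1)), -7020) = Add(Mul(-1, Pow(Add(0, -2), -1)), -7020) = Add(Mul(-1, Pow(-2, -1)), -7020) = Add(Mul(-1, Rational(-1, 2)), -7020) = Add(Rational(1, 2), -7020) = Rational(-14039, 2)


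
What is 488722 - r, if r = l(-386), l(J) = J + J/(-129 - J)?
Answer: 125701142/257 ≈ 4.8911e+5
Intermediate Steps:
r = -99588/257 (r = -386*(128 - 386)/(129 - 386) = -386*(-258)/(-257) = -386*(-1/257)*(-258) = -99588/257 ≈ -387.50)
488722 - r = 488722 - 1*(-99588/257) = 488722 + 99588/257 = 125701142/257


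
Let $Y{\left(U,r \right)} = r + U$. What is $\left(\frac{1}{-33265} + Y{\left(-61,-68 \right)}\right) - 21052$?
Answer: $- \frac{704585966}{33265} \approx -21181.0$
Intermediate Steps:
$Y{\left(U,r \right)} = U + r$
$\left(\frac{1}{-33265} + Y{\left(-61,-68 \right)}\right) - 21052 = \left(\frac{1}{-33265} - 129\right) - 21052 = \left(- \frac{1}{33265} - 129\right) - 21052 = - \frac{4291186}{33265} - 21052 = - \frac{704585966}{33265}$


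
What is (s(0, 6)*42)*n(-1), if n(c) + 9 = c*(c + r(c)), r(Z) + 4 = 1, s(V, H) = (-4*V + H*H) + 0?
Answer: -7560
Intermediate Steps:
s(V, H) = H² - 4*V (s(V, H) = (-4*V + H²) + 0 = (H² - 4*V) + 0 = H² - 4*V)
r(Z) = -3 (r(Z) = -4 + 1 = -3)
n(c) = -9 + c*(-3 + c) (n(c) = -9 + c*(c - 3) = -9 + c*(-3 + c))
(s(0, 6)*42)*n(-1) = ((6² - 4*0)*42)*(-9 + (-1)² - 3*(-1)) = ((36 + 0)*42)*(-9 + 1 + 3) = (36*42)*(-5) = 1512*(-5) = -7560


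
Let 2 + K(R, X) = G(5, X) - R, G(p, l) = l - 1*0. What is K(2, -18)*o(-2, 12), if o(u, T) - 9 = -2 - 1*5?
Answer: -44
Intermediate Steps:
G(p, l) = l (G(p, l) = l + 0 = l)
K(R, X) = -2 + X - R (K(R, X) = -2 + (X - R) = -2 + X - R)
o(u, T) = 2 (o(u, T) = 9 + (-2 - 1*5) = 9 + (-2 - 5) = 9 - 7 = 2)
K(2, -18)*o(-2, 12) = (-2 - 18 - 1*2)*2 = (-2 - 18 - 2)*2 = -22*2 = -44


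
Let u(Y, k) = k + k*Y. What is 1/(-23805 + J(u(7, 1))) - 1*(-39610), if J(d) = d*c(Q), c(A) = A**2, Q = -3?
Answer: 940064129/23733 ≈ 39610.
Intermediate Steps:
u(Y, k) = k + Y*k
J(d) = 9*d (J(d) = d*(-3)**2 = d*9 = 9*d)
1/(-23805 + J(u(7, 1))) - 1*(-39610) = 1/(-23805 + 9*(1*(1 + 7))) - 1*(-39610) = 1/(-23805 + 9*(1*8)) + 39610 = 1/(-23805 + 9*8) + 39610 = 1/(-23805 + 72) + 39610 = 1/(-23733) + 39610 = -1/23733 + 39610 = 940064129/23733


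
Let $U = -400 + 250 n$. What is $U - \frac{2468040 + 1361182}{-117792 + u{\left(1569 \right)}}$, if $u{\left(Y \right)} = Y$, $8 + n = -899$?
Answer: $- \frac{1389275012}{6117} \approx -2.2712 \cdot 10^{5}$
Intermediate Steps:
$n = -907$ ($n = -8 - 899 = -907$)
$U = -227150$ ($U = -400 + 250 \left(-907\right) = -400 - 226750 = -227150$)
$U - \frac{2468040 + 1361182}{-117792 + u{\left(1569 \right)}} = -227150 - \frac{2468040 + 1361182}{-117792 + 1569} = -227150 - \frac{3829222}{-116223} = -227150 - 3829222 \left(- \frac{1}{116223}\right) = -227150 - - \frac{201538}{6117} = -227150 + \frac{201538}{6117} = - \frac{1389275012}{6117}$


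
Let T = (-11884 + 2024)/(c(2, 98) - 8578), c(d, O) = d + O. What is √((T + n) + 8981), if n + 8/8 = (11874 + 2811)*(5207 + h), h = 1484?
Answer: √196195480595265/1413 ≈ 9912.9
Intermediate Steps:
c(d, O) = O + d
T = 4930/4239 (T = (-11884 + 2024)/((98 + 2) - 8578) = -9860/(100 - 8578) = -9860/(-8478) = -9860*(-1/8478) = 4930/4239 ≈ 1.1630)
n = 98257334 (n = -1 + (11874 + 2811)*(5207 + 1484) = -1 + 14685*6691 = -1 + 98257335 = 98257334)
√((T + n) + 8981) = √((4930/4239 + 98257334) + 8981) = √(416512843756/4239 + 8981) = √(416550914215/4239) = √196195480595265/1413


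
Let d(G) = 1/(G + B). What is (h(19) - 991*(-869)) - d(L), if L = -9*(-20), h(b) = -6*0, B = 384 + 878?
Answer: 1241820117/1442 ≈ 8.6118e+5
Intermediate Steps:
B = 1262
h(b) = 0
L = 180
d(G) = 1/(1262 + G) (d(G) = 1/(G + 1262) = 1/(1262 + G))
(h(19) - 991*(-869)) - d(L) = (0 - 991*(-869)) - 1/(1262 + 180) = (0 + 861179) - 1/1442 = 861179 - 1*1/1442 = 861179 - 1/1442 = 1241820117/1442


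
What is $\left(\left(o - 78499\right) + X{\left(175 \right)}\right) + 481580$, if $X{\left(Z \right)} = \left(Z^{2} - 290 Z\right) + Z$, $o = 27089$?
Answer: $410220$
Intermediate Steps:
$X{\left(Z \right)} = Z^{2} - 289 Z$
$\left(\left(o - 78499\right) + X{\left(175 \right)}\right) + 481580 = \left(\left(27089 - 78499\right) + 175 \left(-289 + 175\right)\right) + 481580 = \left(-51410 + 175 \left(-114\right)\right) + 481580 = \left(-51410 - 19950\right) + 481580 = -71360 + 481580 = 410220$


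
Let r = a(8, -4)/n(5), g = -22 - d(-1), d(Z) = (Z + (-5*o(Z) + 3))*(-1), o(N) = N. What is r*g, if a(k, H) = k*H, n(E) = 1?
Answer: 480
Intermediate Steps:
d(Z) = -3 + 4*Z (d(Z) = (Z + (-5*Z + 3))*(-1) = (Z + (3 - 5*Z))*(-1) = (3 - 4*Z)*(-1) = -3 + 4*Z)
a(k, H) = H*k
g = -15 (g = -22 - (-3 + 4*(-1)) = -22 - (-3 - 4) = -22 - 1*(-7) = -22 + 7 = -15)
r = -32 (r = -4*8/1 = -32*1 = -32)
r*g = -32*(-15) = 480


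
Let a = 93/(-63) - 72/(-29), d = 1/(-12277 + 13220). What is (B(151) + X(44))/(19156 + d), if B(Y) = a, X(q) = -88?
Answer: -49959197/11001042381 ≈ -0.0045413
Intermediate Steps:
d = 1/943 ≈ 0.0010604
a = 613/609 (a = 93*(-1/63) - 72*(-1/29) = -31/21 + 72/29 = 613/609 ≈ 1.0066)
B(Y) = 613/609
(B(151) + X(44))/(19156 + d) = (613/609 - 88)/(19156 + 1/943) = -52979/(609*18064109/943) = -52979/609*943/18064109 = -49959197/11001042381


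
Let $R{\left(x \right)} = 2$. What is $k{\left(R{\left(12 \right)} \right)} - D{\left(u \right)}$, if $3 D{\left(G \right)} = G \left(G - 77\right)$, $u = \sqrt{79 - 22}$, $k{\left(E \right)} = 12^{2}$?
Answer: $125 + \frac{77 \sqrt{57}}{3} \approx 318.78$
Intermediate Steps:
$k{\left(E \right)} = 144$
$u = \sqrt{57} \approx 7.5498$
$D{\left(G \right)} = \frac{G \left(-77 + G\right)}{3}$ ($D{\left(G \right)} = \frac{G \left(G - 77\right)}{3} = \frac{G \left(-77 + G\right)}{3}$)
$k{\left(R{\left(12 \right)} \right)} - D{\left(u \right)} = 144 - \frac{\sqrt{57} \left(-77 + \sqrt{57}\right)}{3}$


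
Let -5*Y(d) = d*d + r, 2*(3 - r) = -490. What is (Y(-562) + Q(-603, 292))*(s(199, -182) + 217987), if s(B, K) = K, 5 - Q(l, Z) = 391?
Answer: -13853356342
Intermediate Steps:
r = 248 (r = 3 - ½*(-490) = 3 + 245 = 248)
Q(l, Z) = -386 (Q(l, Z) = 5 - 1*391 = 5 - 391 = -386)
Y(d) = -248/5 - d²/5 (Y(d) = -(d*d + 248)/5 = -(d² + 248)/5 = -(248 + d²)/5 = -248/5 - d²/5)
(Y(-562) + Q(-603, 292))*(s(199, -182) + 217987) = ((-248/5 - ⅕*(-562)²) - 386)*(-182 + 217987) = ((-248/5 - ⅕*315844) - 386)*217805 = ((-248/5 - 315844/5) - 386)*217805 = (-316092/5 - 386)*217805 = -318022/5*217805 = -13853356342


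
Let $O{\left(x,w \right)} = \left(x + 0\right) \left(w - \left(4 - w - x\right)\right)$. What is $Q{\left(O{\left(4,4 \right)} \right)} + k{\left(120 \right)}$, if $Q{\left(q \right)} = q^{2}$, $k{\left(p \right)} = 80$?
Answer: $1104$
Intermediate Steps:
$O{\left(x,w \right)} = x \left(-4 + x + 2 w\right)$ ($O{\left(x,w \right)} = x \left(w + \left(-4 + w + x\right)\right) = x \left(-4 + x + 2 w\right)$)
$Q{\left(O{\left(4,4 \right)} \right)} + k{\left(120 \right)} = \left(4 \left(-4 + 4 + 2 \cdot 4\right)\right)^{2} + 80 = \left(4 \left(-4 + 4 + 8\right)\right)^{2} + 80 = \left(4 \cdot 8\right)^{2} + 80 = 32^{2} + 80 = 1024 + 80 = 1104$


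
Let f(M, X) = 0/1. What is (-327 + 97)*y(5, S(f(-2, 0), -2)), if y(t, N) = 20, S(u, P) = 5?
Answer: -4600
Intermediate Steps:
f(M, X) = 0 (f(M, X) = 0*1 = 0)
(-327 + 97)*y(5, S(f(-2, 0), -2)) = (-327 + 97)*20 = -230*20 = -4600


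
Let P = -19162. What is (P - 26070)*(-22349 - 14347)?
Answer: 1659833472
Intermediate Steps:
(P - 26070)*(-22349 - 14347) = (-19162 - 26070)*(-22349 - 14347) = -45232*(-36696) = 1659833472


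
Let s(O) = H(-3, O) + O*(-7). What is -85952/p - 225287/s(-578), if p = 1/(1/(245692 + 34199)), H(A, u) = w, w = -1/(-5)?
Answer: -317017913497/5662474821 ≈ -55.986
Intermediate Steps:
w = 1/5 (w = -1*(-1/5) = 1/5 ≈ 0.20000)
H(A, u) = 1/5
s(O) = 1/5 - 7*O (s(O) = 1/5 + O*(-7) = 1/5 - 7*O)
p = 279891 (p = 1/(1/279891) = 279891)
-85952/p - 225287/s(-578) = -85952/279891 - 225287/(1/5 - 7*(-578)) = -85952*1/279891 - 225287/(1/5 + 4046) = -85952/279891 - 225287/20231/5 = -85952/279891 - 225287*5/20231 = -85952/279891 - 1126435/20231 = -317017913497/5662474821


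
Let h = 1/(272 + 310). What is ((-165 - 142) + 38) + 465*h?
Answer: -52031/194 ≈ -268.20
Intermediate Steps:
h = 1/582 ≈ 0.0017182
((-165 - 142) + 38) + 465*h = ((-165 - 142) + 38) + 465*(1/582) = (-307 + 38) + 155/194 = -269 + 155/194 = -52031/194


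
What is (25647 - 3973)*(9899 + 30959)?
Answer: 885556292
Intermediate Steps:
(25647 - 3973)*(9899 + 30959) = 21674*40858 = 885556292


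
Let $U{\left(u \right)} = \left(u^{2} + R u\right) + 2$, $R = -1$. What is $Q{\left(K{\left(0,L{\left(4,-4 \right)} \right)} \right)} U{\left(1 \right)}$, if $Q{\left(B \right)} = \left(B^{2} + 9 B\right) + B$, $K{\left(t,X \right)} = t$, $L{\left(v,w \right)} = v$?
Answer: $0$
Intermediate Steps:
$Q{\left(B \right)} = B^{2} + 10 B$
$U{\left(u \right)} = 2 + u^{2} - u$ ($U{\left(u \right)} = \left(u^{2} - u\right) + 2 = 2 + u^{2} - u$)
$Q{\left(K{\left(0,L{\left(4,-4 \right)} \right)} \right)} U{\left(1 \right)} = 0 \left(10 + 0\right) \left(2 + 1^{2} - 1\right) = 0 \cdot 10 \left(2 + 1 - 1\right) = 0 \cdot 2 = 0$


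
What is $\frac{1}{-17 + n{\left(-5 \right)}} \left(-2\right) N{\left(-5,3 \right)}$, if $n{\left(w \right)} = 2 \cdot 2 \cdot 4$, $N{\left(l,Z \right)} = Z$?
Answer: $6$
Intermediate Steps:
$n{\left(w \right)} = 16$ ($n{\left(w \right)} = 4 \cdot 4 = 16$)
$\frac{1}{-17 + n{\left(-5 \right)}} \left(-2\right) N{\left(-5,3 \right)} = \frac{1}{-17 + 16} \left(-2\right) 3 = \frac{1}{-1} \left(-2\right) 3 = \left(-1\right) \left(-2\right) 3 = 2 \cdot 3 = 6$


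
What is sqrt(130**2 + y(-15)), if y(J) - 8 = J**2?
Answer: sqrt(17133) ≈ 130.89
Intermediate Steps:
y(J) = 8 + J**2
sqrt(130**2 + y(-15)) = sqrt(130**2 + (8 + (-15)**2)) = sqrt(16900 + (8 + 225)) = sqrt(16900 + 233) = sqrt(17133)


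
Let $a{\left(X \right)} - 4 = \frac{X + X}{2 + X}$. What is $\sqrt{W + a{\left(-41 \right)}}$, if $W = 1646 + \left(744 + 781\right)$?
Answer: $\frac{\sqrt{4832373}}{39} \approx 56.366$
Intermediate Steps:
$W = 3171$ ($W = 1646 + 1525 = 3171$)
$a{\left(X \right)} = 4 + \frac{2 X}{2 + X}$ ($a{\left(X \right)} = 4 + \frac{X + X}{2 + X} = 4 + \frac{2 X}{2 + X}$)
$\sqrt{W + a{\left(-41 \right)}} = \sqrt{3171 + \frac{2 \left(4 + 3 \left(-41\right)\right)}{2 - 41}} = \sqrt{3171 + \frac{2 \left(4 - 123\right)}{-39}} = \sqrt{3171 + 2 \left(- \frac{1}{39}\right) \left(-119\right)} = \sqrt{3171 + \frac{238}{39}} = \sqrt{\frac{123907}{39}} = \frac{\sqrt{4832373}}{39}$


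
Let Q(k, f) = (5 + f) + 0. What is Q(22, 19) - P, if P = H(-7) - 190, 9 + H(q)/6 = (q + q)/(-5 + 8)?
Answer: 296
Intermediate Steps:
H(q) = -54 + 4*q (H(q) = -54 + 6*((q + q)/(-5 + 8)) = -54 + 6*((2*q)/3) = -54 + 6*((2*q)*(⅓)) = -54 + 6*(2*q/3) = -54 + 4*q)
Q(k, f) = 5 + f
P = -272 (P = (-54 + 4*(-7)) - 190 = (-54 - 28) - 190 = -82 - 190 = -272)
Q(22, 19) - P = (5 + 19) - 1*(-272) = 24 + 272 = 296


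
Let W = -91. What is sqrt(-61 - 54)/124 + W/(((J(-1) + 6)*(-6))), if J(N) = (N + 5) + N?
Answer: 91/54 + I*sqrt(115)/124 ≈ 1.6852 + 0.086482*I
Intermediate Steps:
J(N) = 5 + 2*N (J(N) = (5 + N) + N = 5 + 2*N)
sqrt(-61 - 54)/124 + W/(((J(-1) + 6)*(-6))) = sqrt(-61 - 54)/124 - 91*(-1/(6*((5 + 2*(-1)) + 6))) = sqrt(-115)*(1/124) - 91*(-1/(6*((5 - 2) + 6))) = (I*sqrt(115))*(1/124) - 91*(-1/(6*(3 + 6))) = I*sqrt(115)/124 - 91/(9*(-6)) = I*sqrt(115)/124 - 91/(-54) = I*sqrt(115)/124 - 91*(-1/54) = I*sqrt(115)/124 + 91/54 = 91/54 + I*sqrt(115)/124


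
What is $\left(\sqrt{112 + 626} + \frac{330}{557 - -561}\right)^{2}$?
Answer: $\frac{230638203}{312481} + \frac{990 \sqrt{82}}{559} \approx 754.12$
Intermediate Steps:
$\left(\sqrt{112 + 626} + \frac{330}{557 - -561}\right)^{2} = \left(\sqrt{738} + \frac{330}{557 + 561}\right)^{2} = \left(3 \sqrt{82} + \frac{330}{1118}\right)^{2} = \left(3 \sqrt{82} + 330 \cdot \frac{1}{1118}\right)^{2} = \left(3 \sqrt{82} + \frac{165}{559}\right)^{2} = \left(\frac{165}{559} + 3 \sqrt{82}\right)^{2}$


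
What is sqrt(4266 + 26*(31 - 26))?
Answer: 2*sqrt(1099) ≈ 66.302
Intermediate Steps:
sqrt(4266 + 26*(31 - 26)) = sqrt(4266 + 26*5) = sqrt(4266 + 130) = sqrt(4396) = 2*sqrt(1099)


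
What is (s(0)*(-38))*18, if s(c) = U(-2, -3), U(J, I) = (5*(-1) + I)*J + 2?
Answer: -12312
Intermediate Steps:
U(J, I) = 2 + J*(-5 + I) (U(J, I) = (-5 + I)*J + 2 = J*(-5 + I) + 2 = 2 + J*(-5 + I))
s(c) = 18 (s(c) = 2 - 5*(-2) - 3*(-2) = 2 + 10 + 6 = 18)
(s(0)*(-38))*18 = (18*(-38))*18 = -684*18 = -12312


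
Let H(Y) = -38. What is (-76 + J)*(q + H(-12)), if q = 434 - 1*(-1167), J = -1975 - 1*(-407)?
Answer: -2569572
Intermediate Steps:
J = -1568 (J = -1975 + 407 = -1568)
q = 1601 (q = 434 + 1167 = 1601)
(-76 + J)*(q + H(-12)) = (-76 - 1568)*(1601 - 38) = -1644*1563 = -2569572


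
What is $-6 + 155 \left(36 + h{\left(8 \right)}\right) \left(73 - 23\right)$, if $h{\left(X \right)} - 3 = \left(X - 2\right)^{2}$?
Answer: $581244$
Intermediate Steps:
$h{\left(X \right)} = 3 + \left(-2 + X\right)^{2}$ ($h{\left(X \right)} = 3 + \left(X - 2\right)^{2} = 3 + \left(-2 + X\right)^{2}$)
$-6 + 155 \left(36 + h{\left(8 \right)}\right) \left(73 - 23\right) = -6 + 155 \left(36 + \left(3 + \left(-2 + 8\right)^{2}\right)\right) \left(73 - 23\right) = -6 + 155 \left(36 + \left(3 + 6^{2}\right)\right) 50 = -6 + 155 \left(36 + \left(3 + 36\right)\right) 50 = -6 + 155 \left(36 + 39\right) 50 = -6 + 155 \cdot 75 \cdot 50 = -6 + 155 \cdot 3750 = -6 + 581250 = 581244$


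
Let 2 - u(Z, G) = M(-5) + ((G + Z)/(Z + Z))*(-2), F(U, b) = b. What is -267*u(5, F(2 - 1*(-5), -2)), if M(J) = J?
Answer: -10146/5 ≈ -2029.2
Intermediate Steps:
u(Z, G) = 7 + (G + Z)/Z (u(Z, G) = 2 - (-5 + ((G + Z)/(Z + Z))*(-2)) = 2 - (-5 + ((G + Z)/((2*Z)))*(-2)) = 2 - (-5 + ((G + Z)*(1/(2*Z)))*(-2)) = 2 - (-5 + ((G + Z)/(2*Z))*(-2)) = 2 - (-5 - (G + Z)/Z) = 2 + (5 + (G + Z)/Z) = 7 + (G + Z)/Z)
-267*u(5, F(2 - 1*(-5), -2)) = -267*(8 - 2/5) = -267*(8 - 2*⅕) = -267*(8 - ⅖) = -267*38/5 = -10146/5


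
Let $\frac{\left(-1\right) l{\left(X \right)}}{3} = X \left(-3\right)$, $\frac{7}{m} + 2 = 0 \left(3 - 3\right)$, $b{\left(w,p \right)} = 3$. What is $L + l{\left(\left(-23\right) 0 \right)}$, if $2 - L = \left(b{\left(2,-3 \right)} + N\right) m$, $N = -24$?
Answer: $- \frac{143}{2} \approx -71.5$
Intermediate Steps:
$m = - \frac{7}{2}$ ($m = \frac{7}{-2 + 0 \left(3 - 3\right)} = \frac{7}{-2 + 0 \cdot 0} = \frac{7}{-2 + 0} = \frac{7}{-2} = 7 \left(- \frac{1}{2}\right) = - \frac{7}{2} \approx -3.5$)
$L = - \frac{143}{2}$ ($L = 2 - \left(3 - 24\right) \left(- \frac{7}{2}\right) = 2 - \left(-21\right) \left(- \frac{7}{2}\right) = 2 - \frac{147}{2} = - \frac{143}{2} \approx -71.5$)
$l{\left(X \right)} = 9 X$ ($l{\left(X \right)} = - 3 X \left(-3\right) = - 3 \left(- 3 X\right) = 9 X$)
$L + l{\left(\left(-23\right) 0 \right)} = - \frac{143}{2} + 9 \left(\left(-23\right) 0\right) = - \frac{143}{2} + 9 \cdot 0 = - \frac{143}{2} + 0 = - \frac{143}{2}$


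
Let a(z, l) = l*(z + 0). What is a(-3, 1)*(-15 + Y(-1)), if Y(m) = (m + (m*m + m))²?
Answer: 42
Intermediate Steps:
a(z, l) = l*z
Y(m) = (m² + 2*m)² (Y(m) = (m + (m² + m))² = (m + (m + m²))² = (m² + 2*m)²)
a(-3, 1)*(-15 + Y(-1)) = (1*(-3))*(-15 + (-1)²*(2 - 1)²) = -3*(-15 + 1*1²) = -3*(-15 + 1*1) = -3*(-15 + 1) = -3*(-14) = 42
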